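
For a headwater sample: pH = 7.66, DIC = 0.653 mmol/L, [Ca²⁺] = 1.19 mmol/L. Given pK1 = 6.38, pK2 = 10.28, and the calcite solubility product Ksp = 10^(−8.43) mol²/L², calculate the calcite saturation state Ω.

α₂ = 1 / (1 + [H⁺]/K2 + [H⁺]²/(K1K2)) = 1 / (1 + 10^+2.62 + 10^+1.34)
   = 1 / (1 + 416.87 + 21.878) = 1/439.75 = 0.002274
[CO3²⁻] = α₂ × DIC = 0.002274 × 0.653 = 0.001485 mmol/L = 1.485 μmol/L
Ksp = 10^(−8.43) = 3.715×10^-9
Ω = [Ca²⁺][CO3²⁻]/Ksp = (1.19×10^-3)(1.485×10^-6) / 3.715×10^-9 = 0.476

Ω = 0.476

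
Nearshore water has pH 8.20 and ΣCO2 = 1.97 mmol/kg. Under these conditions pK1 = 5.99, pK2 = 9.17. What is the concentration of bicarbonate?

[HCO3⁻] = 1.77 mmol/kg

α₁ = 1 / (1 + [H⁺]/K1 + K2/[H⁺]) = 1 / (1 + 10^-2.21 + 10^-0.97)
   = 1 / (1 + 0.0061660 + 0.10715) = 1/1.1133 = 0.8982
[HCO3⁻] = α₁ × DIC = 0.8982 × 1.97 = 1.77 mmol/kg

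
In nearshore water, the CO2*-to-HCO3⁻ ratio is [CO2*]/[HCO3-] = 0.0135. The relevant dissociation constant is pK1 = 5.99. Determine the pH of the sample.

From K1 = [H⁺][HCO3-]/[CO2*]:  pH = pK1 − log₁₀([CO2*]/[HCO3-])
log₁₀(0.0135) = -1.870
pH = 5.99 − (-1.870) = 7.86

pH = 7.86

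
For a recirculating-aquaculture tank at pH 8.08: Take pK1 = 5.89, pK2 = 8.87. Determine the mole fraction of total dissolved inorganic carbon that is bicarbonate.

α₁ = 1 / (1 + [H⁺]/K1 + K2/[H⁺]) = 1 / (1 + 10^-2.19 + 10^-0.79)
   = 1 / (1 + 0.0064565 + 0.16218) = 1/1.1686 = 0.8557

α₁ = 0.856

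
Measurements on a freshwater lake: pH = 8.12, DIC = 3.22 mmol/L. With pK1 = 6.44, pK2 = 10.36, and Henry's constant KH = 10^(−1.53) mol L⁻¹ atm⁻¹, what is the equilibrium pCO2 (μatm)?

pCO2 = 2220 μatm

α₀ = 1 / (1 + K1/[H⁺] + K1K2/[H⁺]²) = 1 / (1 + 10^+1.68 + 10^-0.56)
   = 1 / (1 + 47.863 + 0.27542) = 1/49.138 = 0.02035
[CO2*] = α₀ × DIC = 0.02035 × 3.22 = 0.06553 mmol/L
pCO2 = [CO2*]/KH = 6.553×10^-5 / 2.951×10^-2 = 2220 μatm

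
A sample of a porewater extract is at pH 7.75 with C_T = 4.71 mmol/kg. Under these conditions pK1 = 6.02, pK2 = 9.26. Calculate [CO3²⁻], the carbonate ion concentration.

[CO3²⁻] = 0.139 mmol/kg

α₂ = 1 / (1 + [H⁺]/K2 + [H⁺]²/(K1K2)) = 1 / (1 + 10^+1.51 + 10^-0.22)
   = 1 / (1 + 32.359 + 0.60256) = 1/33.962 = 0.02944
[CO3²⁻] = α₂ × DIC = 0.02944 × 4.71 = 0.139 mmol/kg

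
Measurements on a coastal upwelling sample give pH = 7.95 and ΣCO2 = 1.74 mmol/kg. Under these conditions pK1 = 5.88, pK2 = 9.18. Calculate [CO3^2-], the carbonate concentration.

[CO3²⁻] = 0.0960 mmol/kg

α₂ = 1 / (1 + [H⁺]/K2 + [H⁺]²/(K1K2)) = 1 / (1 + 10^+1.23 + 10^-0.84)
   = 1 / (1 + 16.982 + 0.14454) = 1/18.127 = 0.05517
[CO3²⁻] = α₂ × DIC = 0.05517 × 1.74 = 0.0960 mmol/kg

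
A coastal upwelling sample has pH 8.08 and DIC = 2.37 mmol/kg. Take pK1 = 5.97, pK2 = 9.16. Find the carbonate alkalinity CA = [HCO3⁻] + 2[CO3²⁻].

CA = 2.53 mmol/kg

CA = [HCO3⁻] + 2[CO3²⁻] = (α₁ + 2α₂)·DIC
At pH 8.08: [H⁺]/K1 = 10^-2.11 = 0.0077625, K2/[H⁺] = 10^-1.08 = 0.083176
α₁ = 1/(1 + 0.0077625 + 0.083176) = 1/1.0909 = 0.9166; α₂ = α₁·K2/[H⁺] = 0.07624
α₁ + 2α₂ = 1.0691
CA = 1.0691 × 2.37 = 2.53 mmol/kg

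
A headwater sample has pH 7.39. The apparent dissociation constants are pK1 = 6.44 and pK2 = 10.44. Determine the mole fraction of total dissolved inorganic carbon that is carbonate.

α₂ = 1 / (1 + [H⁺]/K2 + [H⁺]²/(K1K2)) = 1 / (1 + 10^+3.05 + 10^+2.10)
   = 1 / (1 + 1122.0 + 125.89) = 1/1248.9 = 0.0008007

α₂ = 0.000801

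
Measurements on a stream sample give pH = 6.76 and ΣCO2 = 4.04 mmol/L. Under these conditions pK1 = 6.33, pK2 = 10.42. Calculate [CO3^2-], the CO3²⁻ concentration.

α₂ = 1 / (1 + [H⁺]/K2 + [H⁺]²/(K1K2)) = 1 / (1 + 10^+3.66 + 10^+3.23)
   = 1 / (1 + 4570.9 + 1698.2) = 1/6270.1 = 0.0001595
[CO3²⁻] = α₂ × DIC = 0.0001595 × 4.04 = 0.000644 mmol/L = 0.644 μmol/L

[CO3²⁻] = 0.644 μmol/L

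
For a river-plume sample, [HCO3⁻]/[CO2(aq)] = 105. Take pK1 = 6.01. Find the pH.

From K1 = [H⁺][HCO3⁻]/[CO2(aq)]:  pH = pK1 + log₁₀([HCO3⁻]/[CO2(aq)])
log₁₀(105) = +2.021
pH = 6.01 + (+2.021) = 8.03

pH = 8.03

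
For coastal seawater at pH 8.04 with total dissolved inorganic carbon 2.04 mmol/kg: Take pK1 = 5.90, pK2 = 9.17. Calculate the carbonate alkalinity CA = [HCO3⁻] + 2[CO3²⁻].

CA = 2.17 mmol/kg

CA = [HCO3⁻] + 2[CO3²⁻] = (α₁ + 2α₂)·DIC
At pH 8.04: [H⁺]/K1 = 10^-2.14 = 0.0072444, K2/[H⁺] = 10^-1.13 = 0.074131
α₁ = 1/(1 + 0.0072444 + 0.074131) = 1/1.0814 = 0.9247; α₂ = α₁·K2/[H⁺] = 0.06855
α₁ + 2α₂ = 1.0619
CA = 1.0619 × 2.04 = 2.17 mmol/kg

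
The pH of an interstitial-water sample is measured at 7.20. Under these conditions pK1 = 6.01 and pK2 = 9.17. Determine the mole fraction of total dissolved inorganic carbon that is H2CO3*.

α₀ = 0.0600

α₀ = 1 / (1 + K1/[H⁺] + K1K2/[H⁺]²) = 1 / (1 + 10^+1.19 + 10^-0.78)
   = 1 / (1 + 15.488 + 0.16596) = 1/16.654 = 0.06005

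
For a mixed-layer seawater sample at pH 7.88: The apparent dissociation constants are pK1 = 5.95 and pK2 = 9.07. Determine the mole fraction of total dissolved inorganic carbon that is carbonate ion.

α₂ = 0.0600

α₂ = 1 / (1 + [H⁺]/K2 + [H⁺]²/(K1K2)) = 1 / (1 + 10^+1.19 + 10^-0.74)
   = 1 / (1 + 15.488 + 0.18197) = 1/16.670 = 0.05999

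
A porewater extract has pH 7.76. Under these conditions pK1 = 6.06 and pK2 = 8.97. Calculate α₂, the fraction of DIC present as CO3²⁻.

α₂ = 1 / (1 + [H⁺]/K2 + [H⁺]²/(K1K2)) = 1 / (1 + 10^+1.21 + 10^-0.49)
   = 1 / (1 + 16.218 + 0.32359) = 1/17.542 = 0.05701

α₂ = 0.0570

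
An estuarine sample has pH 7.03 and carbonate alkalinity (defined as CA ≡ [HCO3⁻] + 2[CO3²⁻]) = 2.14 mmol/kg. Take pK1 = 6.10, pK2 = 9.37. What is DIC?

CA = [HCO3⁻] + 2[CO3²⁻] = (α₁ + 2α₂)·DIC
At pH 7.03: [H⁺]/K1 = 10^-0.93 = 0.11749, K2/[H⁺] = 10^-2.34 = 0.0045709
α₁ = 1/(1 + 0.11749 + 0.0045709) = 1/1.1221 = 0.8912; α₂ = α₁·K2/[H⁺] = 0.004074
α₁ + 2α₂ = 0.8994
DIC = CA / (α₁ + 2α₂) = 2.14 / 0.8994 = 2.38 mmol/kg

DIC = 2.38 mmol/kg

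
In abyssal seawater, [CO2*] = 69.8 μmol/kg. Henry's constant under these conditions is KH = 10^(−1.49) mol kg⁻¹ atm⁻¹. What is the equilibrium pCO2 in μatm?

pCO2 = 2160 μatm

KH = 10^(−1.49) = 3.236×10^-2 mol kg⁻¹ atm⁻¹
pCO2 = [CO2*]/KH = 69.8×10^-6 / 3.236×10^-2 = 2.16×10^-3 atm = 2160 μatm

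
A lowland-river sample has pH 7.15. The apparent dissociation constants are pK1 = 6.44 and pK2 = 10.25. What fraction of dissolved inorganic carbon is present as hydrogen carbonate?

α₁ = 0.836

α₁ = 1 / (1 + [H⁺]/K1 + K2/[H⁺]) = 1 / (1 + 10^-0.71 + 10^-3.10)
   = 1 / (1 + 0.19498 + 0.00079433) = 1/1.1958 = 0.8363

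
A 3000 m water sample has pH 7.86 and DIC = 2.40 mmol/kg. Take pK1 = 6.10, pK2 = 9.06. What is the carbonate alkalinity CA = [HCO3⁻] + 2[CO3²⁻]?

CA = 2.50 mmol/kg

CA = [HCO3⁻] + 2[CO3²⁻] = (α₁ + 2α₂)·DIC
At pH 7.86: [H⁺]/K1 = 10^-1.76 = 0.017378, K2/[H⁺] = 10^-1.20 = 0.063096
α₁ = 1/(1 + 0.017378 + 0.063096) = 1/1.0805 = 0.9255; α₂ = α₁·K2/[H⁺] = 0.05840
α₁ + 2α₂ = 1.0423
CA = 1.0423 × 2.40 = 2.50 mmol/kg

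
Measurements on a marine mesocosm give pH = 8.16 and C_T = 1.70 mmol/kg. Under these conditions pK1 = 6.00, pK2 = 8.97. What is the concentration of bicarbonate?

[HCO3⁻] = 1.46 mmol/kg

α₁ = 1 / (1 + [H⁺]/K1 + K2/[H⁺]) = 1 / (1 + 10^-2.16 + 10^-0.81)
   = 1 / (1 + 0.0069183 + 0.15488) = 1/1.1618 = 0.8607
[HCO3⁻] = α₁ × DIC = 0.8607 × 1.70 = 1.46 mmol/kg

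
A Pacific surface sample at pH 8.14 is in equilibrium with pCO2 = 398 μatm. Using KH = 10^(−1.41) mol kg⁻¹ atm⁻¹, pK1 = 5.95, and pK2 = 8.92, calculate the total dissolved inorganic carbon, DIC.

[CO2*] = KH · pCO2 = 10^(−1.41) × 398×10^-6 = 1.548×10^-5 mol/kg
α₀ = 1/(1 + K1/[H⁺] + K1K2/[H⁺]²) = 1/(1 + 10^+2.19 + 10^+1.41) = 0.005507
DIC = [CO2*]/α₀ = 1.548×10^-5 / 0.005507 = 2.81 mmol/kg

DIC = 2.81 mmol/kg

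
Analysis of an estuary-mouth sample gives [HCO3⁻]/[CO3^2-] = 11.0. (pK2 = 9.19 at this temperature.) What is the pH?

From K2 = [H⁺][CO3^2-]/[HCO3⁻]:  pH = pK2 − log₁₀([HCO3⁻]/[CO3^2-])
log₁₀(11.0) = +1.041
pH = 9.19 − (+1.041) = 8.15

pH = 8.15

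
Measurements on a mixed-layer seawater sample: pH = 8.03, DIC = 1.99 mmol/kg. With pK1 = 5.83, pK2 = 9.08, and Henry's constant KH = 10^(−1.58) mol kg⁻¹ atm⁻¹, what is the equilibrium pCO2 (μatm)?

α₀ = 1 / (1 + K1/[H⁺] + K1K2/[H⁺]²) = 1 / (1 + 10^+2.20 + 10^+1.15)
   = 1 / (1 + 158.49 + 14.125) = 1/173.61 = 0.005760
[CO2*] = α₀ × DIC = 0.005760 × 1.99 = 0.01146 mmol/kg = 11.46 μmol/kg
pCO2 = [CO2*]/KH = 1.146×10^-5 / 2.630×10^-2 = 436 μatm

pCO2 = 436 μatm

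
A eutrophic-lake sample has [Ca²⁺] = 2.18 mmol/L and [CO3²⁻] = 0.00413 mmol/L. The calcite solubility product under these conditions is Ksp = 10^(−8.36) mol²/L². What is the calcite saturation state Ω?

Ω = 2.06

Ksp = 10^(−8.36) = 4.365×10^-9
Ω = [Ca²⁺][CO3²⁻]/Ksp = (2.18×10^-3)(0.00413×10^-3) / 4.365×10^-9 = 2.06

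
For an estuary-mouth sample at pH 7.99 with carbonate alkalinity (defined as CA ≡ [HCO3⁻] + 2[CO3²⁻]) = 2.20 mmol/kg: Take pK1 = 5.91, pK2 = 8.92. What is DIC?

CA = [HCO3⁻] + 2[CO3²⁻] = (α₁ + 2α₂)·DIC
At pH 7.99: [H⁺]/K1 = 10^-2.08 = 0.0083176, K2/[H⁺] = 10^-0.93 = 0.11749
α₁ = 1/(1 + 0.0083176 + 0.11749) = 1/1.1258 = 0.8883; α₂ = α₁·K2/[H⁺] = 0.1044
α₁ + 2α₂ = 1.0970
DIC = CA / (α₁ + 2α₂) = 2.20 / 1.0970 = 2.01 mmol/kg

DIC = 2.01 mmol/kg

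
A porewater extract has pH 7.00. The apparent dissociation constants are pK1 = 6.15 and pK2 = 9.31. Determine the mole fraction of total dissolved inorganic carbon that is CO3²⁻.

α₂ = 0.00427

α₂ = 1 / (1 + [H⁺]/K2 + [H⁺]²/(K1K2)) = 1 / (1 + 10^+2.31 + 10^+1.46)
   = 1 / (1 + 204.17 + 28.840) = 1/234.01 = 0.004273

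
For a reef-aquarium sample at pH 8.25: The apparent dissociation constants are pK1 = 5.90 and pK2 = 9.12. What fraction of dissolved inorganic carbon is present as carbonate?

α₂ = 0.118

α₂ = 1 / (1 + [H⁺]/K2 + [H⁺]²/(K1K2)) = 1 / (1 + 10^+0.87 + 10^-1.48)
   = 1 / (1 + 7.4131 + 0.033113) = 1/8.4462 = 0.1184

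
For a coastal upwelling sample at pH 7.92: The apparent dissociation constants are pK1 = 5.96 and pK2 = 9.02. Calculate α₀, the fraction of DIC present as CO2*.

α₀ = 1 / (1 + K1/[H⁺] + K1K2/[H⁺]²) = 1 / (1 + 10^+1.96 + 10^+0.86)
   = 1 / (1 + 91.201 + 7.2444) = 1/99.445 = 0.01006

α₀ = 0.0101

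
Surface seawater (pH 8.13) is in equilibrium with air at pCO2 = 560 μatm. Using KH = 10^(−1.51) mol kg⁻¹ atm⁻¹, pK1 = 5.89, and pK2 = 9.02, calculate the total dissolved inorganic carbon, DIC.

[CO2*] = KH · pCO2 = 10^(−1.51) × 560×10^-6 = 1.731×10^-5 mol/kg
α₀ = 1/(1 + K1/[H⁺] + K1K2/[H⁺]²) = 1/(1 + 10^+2.24 + 10^+1.35) = 0.005072
DIC = [CO2*]/α₀ = 1.731×10^-5 / 0.005072 = 3.41 mmol/kg

DIC = 3.41 mmol/kg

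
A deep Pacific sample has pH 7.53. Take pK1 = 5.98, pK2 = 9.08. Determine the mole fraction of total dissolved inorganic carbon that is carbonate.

α₂ = 1 / (1 + [H⁺]/K2 + [H⁺]²/(K1K2)) = 1 / (1 + 10^+1.55 + 10^+0.00)
   = 1 / (1 + 35.481 + 1.0000) = 1/37.481 = 0.02668

α₂ = 0.0267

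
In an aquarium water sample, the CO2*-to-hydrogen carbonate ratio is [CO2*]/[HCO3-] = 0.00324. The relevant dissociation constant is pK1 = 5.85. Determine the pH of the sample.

pH = 8.34

From K1 = [H⁺][HCO3-]/[CO2*]:  pH = pK1 − log₁₀([CO2*]/[HCO3-])
log₁₀(0.00324) = -2.489
pH = 5.85 − (-2.489) = 8.34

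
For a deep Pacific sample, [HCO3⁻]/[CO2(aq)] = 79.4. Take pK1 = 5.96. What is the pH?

From K1 = [H⁺][HCO3⁻]/[CO2(aq)]:  pH = pK1 + log₁₀([HCO3⁻]/[CO2(aq)])
log₁₀(79.4) = +1.900
pH = 5.96 + (+1.900) = 7.86

pH = 7.86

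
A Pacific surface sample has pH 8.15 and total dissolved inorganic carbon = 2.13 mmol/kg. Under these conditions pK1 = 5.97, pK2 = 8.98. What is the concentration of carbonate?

α₂ = 1 / (1 + [H⁺]/K2 + [H⁺]²/(K1K2)) = 1 / (1 + 10^+0.83 + 10^-1.35)
   = 1 / (1 + 6.7608 + 0.044668) = 1/7.8055 = 0.1281
[CO3²⁻] = α₂ × DIC = 0.1281 × 2.13 = 0.273 mmol/kg

[CO3²⁻] = 0.273 mmol/kg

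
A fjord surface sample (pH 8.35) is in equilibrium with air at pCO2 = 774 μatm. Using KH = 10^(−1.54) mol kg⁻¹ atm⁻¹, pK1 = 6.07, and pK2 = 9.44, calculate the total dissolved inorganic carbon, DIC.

DIC = 4.62 mmol/kg

[CO2*] = KH · pCO2 = 10^(−1.54) × 774×10^-6 = 2.232×10^-5 mol/kg
α₀ = 1/(1 + K1/[H⁺] + K1K2/[H⁺]²) = 1/(1 + 10^+2.28 + 10^+1.19) = 0.004830
DIC = [CO2*]/α₀ = 2.232×10^-5 / 0.004830 = 4.62 mmol/kg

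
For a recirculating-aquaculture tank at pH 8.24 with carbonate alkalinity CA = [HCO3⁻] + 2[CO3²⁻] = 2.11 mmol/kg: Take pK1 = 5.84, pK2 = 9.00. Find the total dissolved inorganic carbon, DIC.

DIC = 1.84 mmol/kg

CA = [HCO3⁻] + 2[CO3²⁻] = (α₁ + 2α₂)·DIC
At pH 8.24: [H⁺]/K1 = 10^-2.40 = 0.0039811, K2/[H⁺] = 10^-0.76 = 0.17378
α₁ = 1/(1 + 0.0039811 + 0.17378) = 1/1.1778 = 0.8491; α₂ = α₁·K2/[H⁺] = 0.1476
α₁ + 2α₂ = 1.1442
DIC = CA / (α₁ + 2α₂) = 2.11 / 1.1442 = 1.84 mmol/kg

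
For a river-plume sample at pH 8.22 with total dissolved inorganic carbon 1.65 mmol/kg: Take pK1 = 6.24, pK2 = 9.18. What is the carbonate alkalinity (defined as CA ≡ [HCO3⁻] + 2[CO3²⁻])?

CA = [HCO3⁻] + 2[CO3²⁻] = (α₁ + 2α₂)·DIC
At pH 8.22: [H⁺]/K1 = 10^-1.98 = 0.010471, K2/[H⁺] = 10^-0.96 = 0.10965
α₁ = 1/(1 + 0.010471 + 0.10965) = 1/1.1201 = 0.8928; α₂ = α₁·K2/[H⁺] = 0.09789
α₁ + 2α₂ = 1.0885
CA = 1.0885 × 1.65 = 1.80 mmol/kg

CA = 1.80 mmol/kg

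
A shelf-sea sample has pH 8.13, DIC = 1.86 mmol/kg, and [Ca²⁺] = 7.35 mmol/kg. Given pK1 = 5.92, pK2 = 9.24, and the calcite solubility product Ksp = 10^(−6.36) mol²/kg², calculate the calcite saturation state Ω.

α₂ = 1 / (1 + [H⁺]/K2 + [H⁺]²/(K1K2)) = 1 / (1 + 10^+1.11 + 10^-1.10)
   = 1 / (1 + 12.882 + 0.079433) = 1/13.962 = 0.07162
[CO3²⁻] = α₂ × DIC = 0.07162 × 1.86 = 0.1332 mmol/kg
Ksp = 10^(−6.36) = 4.365×10^-7
Ω = [Ca²⁺][CO3²⁻]/Ksp = (7.35×10^-3)(1.332×10^-4) / 4.365×10^-7 = 2.24

Ω = 2.24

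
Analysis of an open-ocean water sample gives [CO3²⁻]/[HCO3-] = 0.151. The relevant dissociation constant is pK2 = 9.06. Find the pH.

From K2 = [H⁺][CO3²⁻]/[HCO3-]:  pH = pK2 + log₁₀([CO3²⁻]/[HCO3-])
log₁₀(0.151) = -0.821
pH = 9.06 + (-0.821) = 8.24

pH = 8.24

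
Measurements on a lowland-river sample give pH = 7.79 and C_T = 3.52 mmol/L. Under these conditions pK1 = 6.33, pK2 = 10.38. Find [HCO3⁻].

[HCO3⁻] = 3.39 mmol/L

α₁ = 1 / (1 + [H⁺]/K1 + K2/[H⁺]) = 1 / (1 + 10^-1.46 + 10^-2.59)
   = 1 / (1 + 0.034674 + 0.0025704) = 1/1.0372 = 0.9641
[HCO3⁻] = α₁ × DIC = 0.9641 × 3.52 = 3.39 mmol/L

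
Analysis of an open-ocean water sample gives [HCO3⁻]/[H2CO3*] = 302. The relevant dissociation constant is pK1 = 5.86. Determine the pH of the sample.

pH = 8.34

From K1 = [H⁺][HCO3⁻]/[H2CO3*]:  pH = pK1 + log₁₀([HCO3⁻]/[H2CO3*])
log₁₀(302) = +2.480
pH = 5.86 + (+2.480) = 8.34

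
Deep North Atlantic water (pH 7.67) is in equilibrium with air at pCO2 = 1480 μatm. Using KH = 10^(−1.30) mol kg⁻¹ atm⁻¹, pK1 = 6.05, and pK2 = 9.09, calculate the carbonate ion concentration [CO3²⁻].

[CO2*] = KH · pCO2 = 10^(−1.30) × 1480×10^-6 = 7.418×10^-5 mol/kg
α₀ = 1/(1 + K1/[H⁺] + K1K2/[H⁺]²) = 1/(1 + 10^+1.62 + 10^+0.20) = 0.02259
DIC = [CO2*]/α₀ = 7.418×10^-5 / 0.02259 = 3.284 mmol/kg
[CO3²⁻] = α₂·DIC; α₂ = 0.03580, so [CO3²⁻] = 0.03580 × 3.284 = 0.118 mmol/kg

[CO3²⁻] = 0.118 mmol/kg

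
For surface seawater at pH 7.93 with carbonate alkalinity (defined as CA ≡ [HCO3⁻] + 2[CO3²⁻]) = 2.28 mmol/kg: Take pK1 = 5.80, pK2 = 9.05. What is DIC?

DIC = 2.14 mmol/kg

CA = [HCO3⁻] + 2[CO3²⁻] = (α₁ + 2α₂)·DIC
At pH 7.93: [H⁺]/K1 = 10^-2.13 = 0.0074131, K2/[H⁺] = 10^-1.12 = 0.075858
α₁ = 1/(1 + 0.0074131 + 0.075858) = 1/1.0833 = 0.9231; α₂ = α₁·K2/[H⁺] = 0.07003
α₁ + 2α₂ = 1.0632
DIC = CA / (α₁ + 2α₂) = 2.28 / 1.0632 = 2.14 mmol/kg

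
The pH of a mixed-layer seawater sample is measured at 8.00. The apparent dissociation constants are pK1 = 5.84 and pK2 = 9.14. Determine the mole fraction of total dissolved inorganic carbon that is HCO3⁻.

α₁ = 0.926

α₁ = 1 / (1 + [H⁺]/K1 + K2/[H⁺]) = 1 / (1 + 10^-2.16 + 10^-1.14)
   = 1 / (1 + 0.0069183 + 0.072444) = 1/1.0794 = 0.9265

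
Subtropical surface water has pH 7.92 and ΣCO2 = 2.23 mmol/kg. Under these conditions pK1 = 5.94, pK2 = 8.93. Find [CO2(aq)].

[CO2*] = 0.0211 mmol/kg

α₀ = 1 / (1 + K1/[H⁺] + K1K2/[H⁺]²) = 1 / (1 + 10^+1.98 + 10^+0.97)
   = 1 / (1 + 95.499 + 9.3325) = 1/105.83 = 0.009449
[CO2*] = α₀ × DIC = 0.009449 × 2.23 = 0.0211 mmol/kg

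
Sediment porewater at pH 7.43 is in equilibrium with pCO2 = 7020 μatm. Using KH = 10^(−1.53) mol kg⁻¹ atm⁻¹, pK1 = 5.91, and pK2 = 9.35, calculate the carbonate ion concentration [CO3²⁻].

[CO3²⁻] = 0.0825 mmol/kg

[CO2*] = KH · pCO2 = 10^(−1.53) × 7020×10^-6 = 2.072×10^-4 mol/kg
α₀ = 1/(1 + K1/[H⁺] + K1K2/[H⁺]²) = 1/(1 + 10^+1.52 + 10^-0.40) = 0.02898
DIC = [CO2*]/α₀ = 2.072×10^-4 / 0.02898 = 7.150 mmol/kg
[CO3²⁻] = α₂·DIC; α₂ = 0.01154, so [CO3²⁻] = 0.01154 × 7.150 = 0.0825 mmol/kg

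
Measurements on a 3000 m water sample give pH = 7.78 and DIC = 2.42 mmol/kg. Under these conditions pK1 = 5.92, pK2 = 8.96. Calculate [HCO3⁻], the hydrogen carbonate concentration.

α₁ = 1 / (1 + [H⁺]/K1 + K2/[H⁺]) = 1 / (1 + 10^-1.86 + 10^-1.18)
   = 1 / (1 + 0.013804 + 0.066069) = 1/1.0799 = 0.9260
[HCO3⁻] = α₁ × DIC = 0.9260 × 2.42 = 2.24 mmol/kg

[HCO3⁻] = 2.24 mmol/kg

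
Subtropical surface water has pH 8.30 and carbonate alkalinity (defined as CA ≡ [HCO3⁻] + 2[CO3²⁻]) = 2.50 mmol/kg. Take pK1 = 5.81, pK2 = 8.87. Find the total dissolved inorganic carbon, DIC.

DIC = 2.07 mmol/kg

CA = [HCO3⁻] + 2[CO3²⁻] = (α₁ + 2α₂)·DIC
At pH 8.30: [H⁺]/K1 = 10^-2.49 = 0.0032359, K2/[H⁺] = 10^-0.57 = 0.26915
α₁ = 1/(1 + 0.0032359 + 0.26915) = 1/1.2724 = 0.7859; α₂ = α₁·K2/[H⁺] = 0.2115
α₁ + 2α₂ = 1.2090
DIC = CA / (α₁ + 2α₂) = 2.50 / 1.2090 = 2.07 mmol/kg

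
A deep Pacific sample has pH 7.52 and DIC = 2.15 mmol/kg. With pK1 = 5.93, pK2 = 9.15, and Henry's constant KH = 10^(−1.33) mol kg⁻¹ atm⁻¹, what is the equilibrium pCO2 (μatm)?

α₀ = 1 / (1 + K1/[H⁺] + K1K2/[H⁺]²) = 1 / (1 + 10^+1.59 + 10^-0.04)
   = 1 / (1 + 38.905 + 0.91201) = 1/40.817 = 0.02450
[CO2*] = α₀ × DIC = 0.02450 × 2.15 = 0.05267 mmol/kg
pCO2 = [CO2*]/KH = 5.267×10^-5 / 4.677×10^-2 = 1130 μatm

pCO2 = 1130 μatm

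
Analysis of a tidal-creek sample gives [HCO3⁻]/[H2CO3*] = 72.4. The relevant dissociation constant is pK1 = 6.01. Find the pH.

From K1 = [H⁺][HCO3⁻]/[H2CO3*]:  pH = pK1 + log₁₀([HCO3⁻]/[H2CO3*])
log₁₀(72.4) = +1.860
pH = 6.01 + (+1.860) = 7.87

pH = 7.87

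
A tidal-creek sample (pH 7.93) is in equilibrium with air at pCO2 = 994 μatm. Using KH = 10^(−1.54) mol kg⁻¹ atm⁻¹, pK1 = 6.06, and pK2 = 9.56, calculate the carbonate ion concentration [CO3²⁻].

[CO3²⁻] = 0.0498 mmol/kg

[CO2*] = KH · pCO2 = 10^(−1.54) × 994×10^-6 = 2.867×10^-5 mol/kg
α₀ = 1/(1 + K1/[H⁺] + K1K2/[H⁺]²) = 1/(1 + 10^+1.87 + 10^+0.24) = 0.01301
DIC = [CO2*]/α₀ = 2.867×10^-5 / 0.01301 = 2.204 mmol/kg
[CO3²⁻] = α₂·DIC; α₂ = 0.02261, so [CO3²⁻] = 0.02261 × 2.204 = 0.0498 mmol/kg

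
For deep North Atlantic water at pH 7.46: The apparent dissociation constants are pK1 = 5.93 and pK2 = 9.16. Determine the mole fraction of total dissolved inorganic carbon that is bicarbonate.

α₁ = 0.953

α₁ = 1 / (1 + [H⁺]/K1 + K2/[H⁺]) = 1 / (1 + 10^-1.53 + 10^-1.70)
   = 1 / (1 + 0.029512 + 0.019953) = 1/1.0495 = 0.9529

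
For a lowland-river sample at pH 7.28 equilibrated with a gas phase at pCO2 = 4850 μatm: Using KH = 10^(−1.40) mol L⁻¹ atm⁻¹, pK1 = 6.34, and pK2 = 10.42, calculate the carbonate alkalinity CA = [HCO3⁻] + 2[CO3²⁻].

[CO2*] = KH · pCO2 = 10^(−1.40) × 4850×10^-6 = 1.931×10^-4 mol/L
α₀ = 1/(1 + K1/[H⁺] + K1K2/[H⁺]²) = 1/(1 + 10^+0.94 + 10^-2.20) = 0.1029
DIC = [CO2*]/α₀ = 1.931×10^-4 / 0.1029 = 1.876 mmol/L
CA = (α₁ + 2α₂)·DIC = (0.8964 + 2×0.0006494) × 1.876 = 1.68 mmol/L

CA = 1.68 mmol/L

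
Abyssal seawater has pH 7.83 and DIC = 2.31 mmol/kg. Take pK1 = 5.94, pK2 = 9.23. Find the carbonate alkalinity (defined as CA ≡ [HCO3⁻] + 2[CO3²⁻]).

CA = 2.37 mmol/kg

CA = [HCO3⁻] + 2[CO3²⁻] = (α₁ + 2α₂)·DIC
At pH 7.83: [H⁺]/K1 = 10^-1.89 = 0.012882, K2/[H⁺] = 10^-1.40 = 0.039811
α₁ = 1/(1 + 0.012882 + 0.039811) = 1/1.0527 = 0.9499; α₂ = α₁·K2/[H⁺] = 0.03782
α₁ + 2α₂ = 1.0256
CA = 1.0256 × 2.31 = 2.37 mmol/kg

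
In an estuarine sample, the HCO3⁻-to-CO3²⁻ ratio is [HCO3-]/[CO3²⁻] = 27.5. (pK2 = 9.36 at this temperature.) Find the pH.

pH = 7.92

From K2 = [H⁺][CO3²⁻]/[HCO3-]:  pH = pK2 − log₁₀([HCO3-]/[CO3²⁻])
log₁₀(27.5) = +1.439
pH = 9.36 − (+1.439) = 7.92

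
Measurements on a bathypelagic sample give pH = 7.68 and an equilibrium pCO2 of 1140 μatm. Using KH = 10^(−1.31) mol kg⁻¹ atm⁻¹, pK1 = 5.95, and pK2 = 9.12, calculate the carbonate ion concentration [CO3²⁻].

[CO2*] = KH · pCO2 = 10^(−1.31) × 1140×10^-6 = 5.583×10^-5 mol/kg
α₀ = 1/(1 + K1/[H⁺] + K1K2/[H⁺]²) = 1/(1 + 10^+1.73 + 10^+0.29) = 0.01765
DIC = [CO2*]/α₀ = 5.583×10^-5 / 0.01765 = 3.163 mmol/kg
[CO3²⁻] = α₂·DIC; α₂ = 0.03442, so [CO3²⁻] = 0.03442 × 3.163 = 0.109 mmol/kg

[CO3²⁻] = 0.109 mmol/kg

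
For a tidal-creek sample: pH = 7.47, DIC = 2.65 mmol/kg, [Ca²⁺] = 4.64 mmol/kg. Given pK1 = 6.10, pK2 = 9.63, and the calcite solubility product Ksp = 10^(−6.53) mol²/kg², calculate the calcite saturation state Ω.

α₂ = 1 / (1 + [H⁺]/K2 + [H⁺]²/(K1K2)) = 1 / (1 + 10^+2.16 + 10^+0.79)
   = 1 / (1 + 144.54 + 6.1660) = 1/151.71 = 0.006592
[CO3²⁻] = α₂ × DIC = 0.006592 × 2.65 = 0.01747 mmol/kg = 17.47 μmol/kg
Ksp = 10^(−6.53) = 2.951×10^-7
Ω = [Ca²⁺][CO3²⁻]/Ksp = (4.64×10^-3)(1.747×10^-5) / 2.951×10^-7 = 0.275

Ω = 0.275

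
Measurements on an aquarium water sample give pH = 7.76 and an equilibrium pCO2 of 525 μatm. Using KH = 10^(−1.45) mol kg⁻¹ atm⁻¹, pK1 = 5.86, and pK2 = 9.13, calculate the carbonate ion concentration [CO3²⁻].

[CO2*] = KH · pCO2 = 10^(−1.45) × 525×10^-6 = 1.863×10^-5 mol/kg
α₀ = 1/(1 + K1/[H⁺] + K1K2/[H⁺]²) = 1/(1 + 10^+1.90 + 10^+0.53) = 0.01193
DIC = [CO2*]/α₀ = 1.863×10^-5 / 0.01193 = 1.561 mmol/kg
[CO3²⁻] = α₂·DIC; α₂ = 0.04042, so [CO3²⁻] = 0.04042 × 1.561 = 0.0631 mmol/kg

[CO3²⁻] = 0.0631 mmol/kg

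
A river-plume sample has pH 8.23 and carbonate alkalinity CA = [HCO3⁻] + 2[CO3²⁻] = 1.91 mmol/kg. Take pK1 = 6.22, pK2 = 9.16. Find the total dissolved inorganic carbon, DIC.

DIC = 1.74 mmol/kg

CA = [HCO3⁻] + 2[CO3²⁻] = (α₁ + 2α₂)·DIC
At pH 8.23: [H⁺]/K1 = 10^-2.01 = 0.0097724, K2/[H⁺] = 10^-0.93 = 0.11749
α₁ = 1/(1 + 0.0097724 + 0.11749) = 1/1.1273 = 0.8871; α₂ = α₁·K2/[H⁺] = 0.1042
α₁ + 2α₂ = 1.0956
DIC = CA / (α₁ + 2α₂) = 1.91 / 1.0956 = 1.74 mmol/kg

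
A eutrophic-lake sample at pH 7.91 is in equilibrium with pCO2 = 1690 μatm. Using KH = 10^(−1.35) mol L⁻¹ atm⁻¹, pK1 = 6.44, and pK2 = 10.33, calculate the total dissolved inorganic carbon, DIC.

DIC = 2.31 mmol/L

[CO2*] = KH · pCO2 = 10^(−1.35) × 1690×10^-6 = 7.549×10^-5 mol/L
α₀ = 1/(1 + K1/[H⁺] + K1K2/[H⁺]²) = 1/(1 + 10^+1.47 + 10^-0.95) = 0.03265
DIC = [CO2*]/α₀ = 7.549×10^-5 / 0.03265 = 2.31 mmol/L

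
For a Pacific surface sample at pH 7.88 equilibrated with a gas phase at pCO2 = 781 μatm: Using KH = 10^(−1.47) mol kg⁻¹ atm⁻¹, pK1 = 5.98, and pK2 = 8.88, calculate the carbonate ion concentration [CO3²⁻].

[CO2*] = KH · pCO2 = 10^(−1.47) × 781×10^-6 = 2.646×10^-5 mol/kg
α₀ = 1/(1 + K1/[H⁺] + K1K2/[H⁺]²) = 1/(1 + 10^+1.90 + 10^+0.90) = 0.01132
DIC = [CO2*]/α₀ = 2.646×10^-5 / 0.01132 = 2.339 mmol/kg
[CO3²⁻] = α₂·DIC; α₂ = 0.08988, so [CO3²⁻] = 0.08988 × 2.339 = 0.210 mmol/kg

[CO3²⁻] = 0.210 mmol/kg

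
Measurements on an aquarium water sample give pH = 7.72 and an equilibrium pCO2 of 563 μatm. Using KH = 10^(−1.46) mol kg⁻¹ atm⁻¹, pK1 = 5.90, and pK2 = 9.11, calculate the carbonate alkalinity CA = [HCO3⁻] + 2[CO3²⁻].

CA = 1.39 mmol/kg

[CO2*] = KH · pCO2 = 10^(−1.46) × 563×10^-6 = 1.952×10^-5 mol/kg
α₀ = 1/(1 + K1/[H⁺] + K1K2/[H⁺]²) = 1/(1 + 10^+1.82 + 10^+0.43) = 0.01433
DIC = [CO2*]/α₀ = 1.952×10^-5 / 0.01433 = 1.362 mmol/kg
CA = (α₁ + 2α₂)·DIC = (0.9471 + 2×0.03858) × 1.362 = 1.39 mmol/kg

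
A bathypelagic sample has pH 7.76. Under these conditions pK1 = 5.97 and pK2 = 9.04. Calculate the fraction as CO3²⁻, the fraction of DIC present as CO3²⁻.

α₂ = 1 / (1 + [H⁺]/K2 + [H⁺]²/(K1K2)) = 1 / (1 + 10^+1.28 + 10^-0.51)
   = 1 / (1 + 19.055 + 0.30903) = 1/20.364 = 0.04911

α₂ = 0.0491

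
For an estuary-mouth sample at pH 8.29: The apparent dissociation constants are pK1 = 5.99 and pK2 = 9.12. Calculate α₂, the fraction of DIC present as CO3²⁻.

α₂ = 0.128

α₂ = 1 / (1 + [H⁺]/K2 + [H⁺]²/(K1K2)) = 1 / (1 + 10^+0.83 + 10^-1.47)
   = 1 / (1 + 6.7608 + 0.033884) = 1/7.7947 = 0.1283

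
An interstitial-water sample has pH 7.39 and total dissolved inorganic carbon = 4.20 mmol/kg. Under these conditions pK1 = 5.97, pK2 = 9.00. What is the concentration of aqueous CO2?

α₀ = 1 / (1 + K1/[H⁺] + K1K2/[H⁺]²) = 1 / (1 + 10^+1.42 + 10^-0.19)
   = 1 / (1 + 26.303 + 0.64565) = 1/27.948 = 0.03578
[CO2*] = α₀ × DIC = 0.03578 × 4.20 = 0.150 mmol/kg

[CO2*] = 0.150 mmol/kg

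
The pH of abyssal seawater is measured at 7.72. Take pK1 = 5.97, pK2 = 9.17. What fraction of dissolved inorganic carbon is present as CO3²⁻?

α₂ = 1 / (1 + [H⁺]/K2 + [H⁺]²/(K1K2)) = 1 / (1 + 10^+1.45 + 10^-0.30)
   = 1 / (1 + 28.184 + 0.50119) = 1/29.685 = 0.03369

α₂ = 0.0337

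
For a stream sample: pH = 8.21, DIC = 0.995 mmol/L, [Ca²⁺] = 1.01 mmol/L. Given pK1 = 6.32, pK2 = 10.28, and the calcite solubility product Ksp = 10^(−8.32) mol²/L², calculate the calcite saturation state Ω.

α₂ = 1 / (1 + [H⁺]/K2 + [H⁺]²/(K1K2)) = 1 / (1 + 10^+2.07 + 10^+0.18)
   = 1 / (1 + 117.49 + 1.5136) = 1/120.00 = 0.008333
[CO3²⁻] = α₂ × DIC = 0.008333 × 0.995 = 0.008291 mmol/L = 8.291 μmol/L
Ksp = 10^(−8.32) = 4.786×10^-9
Ω = [Ca²⁺][CO3²⁻]/Ksp = (1.01×10^-3)(8.291×10^-6) / 4.786×10^-9 = 1.75

Ω = 1.75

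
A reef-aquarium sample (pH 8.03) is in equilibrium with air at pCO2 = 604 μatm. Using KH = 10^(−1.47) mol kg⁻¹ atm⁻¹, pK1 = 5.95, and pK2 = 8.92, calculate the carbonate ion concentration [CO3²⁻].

[CO2*] = KH · pCO2 = 10^(−1.47) × 604×10^-6 = 2.047×10^-5 mol/kg
α₀ = 1/(1 + K1/[H⁺] + K1K2/[H⁺]²) = 1/(1 + 10^+2.08 + 10^+1.19) = 0.007315
DIC = [CO2*]/α₀ = 2.047×10^-5 / 0.007315 = 2.798 mmol/kg
[CO3²⁻] = α₂·DIC; α₂ = 0.1133, so [CO3²⁻] = 0.1133 × 2.798 = 0.317 mmol/kg

[CO3²⁻] = 0.317 mmol/kg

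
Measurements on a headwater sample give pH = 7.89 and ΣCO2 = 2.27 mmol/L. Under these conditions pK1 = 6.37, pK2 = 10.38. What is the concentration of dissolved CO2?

[CO2*] = 0.0663 mmol/L

α₀ = 1 / (1 + K1/[H⁺] + K1K2/[H⁺]²) = 1 / (1 + 10^+1.52 + 10^-0.97)
   = 1 / (1 + 33.113 + 0.10715) = 1/34.220 = 0.02922
[CO2*] = α₀ × DIC = 0.02922 × 2.27 = 0.0663 mmol/L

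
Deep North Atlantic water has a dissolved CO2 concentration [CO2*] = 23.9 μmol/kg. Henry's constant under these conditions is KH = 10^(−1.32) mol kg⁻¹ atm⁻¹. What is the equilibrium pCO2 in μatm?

pCO2 = 499 μatm

KH = 10^(−1.32) = 4.786×10^-2 mol kg⁻¹ atm⁻¹
pCO2 = [CO2*]/KH = 23.9×10^-6 / 4.786×10^-2 = 4.99×10^-4 atm = 499 μatm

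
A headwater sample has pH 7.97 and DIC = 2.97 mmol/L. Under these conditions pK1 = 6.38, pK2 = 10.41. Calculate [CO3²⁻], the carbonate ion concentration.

[CO3²⁻] = 10.5 μmol/L

α₂ = 1 / (1 + [H⁺]/K2 + [H⁺]²/(K1K2)) = 1 / (1 + 10^+2.44 + 10^+0.85)
   = 1 / (1 + 275.42 + 7.0795) = 1/283.50 = 0.003527
[CO3²⁻] = α₂ × DIC = 0.003527 × 2.97 = 0.0105 mmol/L = 10.5 μmol/L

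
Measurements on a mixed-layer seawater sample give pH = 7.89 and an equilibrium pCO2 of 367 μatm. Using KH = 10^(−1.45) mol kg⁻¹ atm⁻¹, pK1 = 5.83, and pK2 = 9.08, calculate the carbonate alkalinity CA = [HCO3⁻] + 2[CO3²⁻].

CA = 1.69 mmol/kg

[CO2*] = KH · pCO2 = 10^(−1.45) × 367×10^-6 = 1.302×10^-5 mol/kg
α₀ = 1/(1 + K1/[H⁺] + K1K2/[H⁺]²) = 1/(1 + 10^+2.06 + 10^+0.87) = 0.008115
DIC = [CO2*]/α₀ = 1.302×10^-5 / 0.008115 = 1.605 mmol/kg
CA = (α₁ + 2α₂)·DIC = (0.9317 + 2×0.06016) × 1.605 = 1.69 mmol/kg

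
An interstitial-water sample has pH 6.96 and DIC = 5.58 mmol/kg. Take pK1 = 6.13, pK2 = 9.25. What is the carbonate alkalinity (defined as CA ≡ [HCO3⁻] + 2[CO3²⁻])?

CA = [HCO3⁻] + 2[CO3²⁻] = (α₁ + 2α₂)·DIC
At pH 6.96: [H⁺]/K1 = 10^-0.83 = 0.14791, K2/[H⁺] = 10^-2.29 = 0.0051286
α₁ = 1/(1 + 0.14791 + 0.0051286) = 1/1.1530 = 0.8673; α₂ = α₁·K2/[H⁺] = 0.004448
α₁ + 2α₂ = 0.8762
CA = 0.8762 × 5.58 = 4.89 mmol/kg

CA = 4.89 mmol/kg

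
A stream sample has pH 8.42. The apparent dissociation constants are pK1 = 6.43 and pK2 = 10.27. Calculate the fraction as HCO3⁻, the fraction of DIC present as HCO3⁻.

α₁ = 1 / (1 + [H⁺]/K1 + K2/[H⁺]) = 1 / (1 + 10^-1.99 + 10^-1.85)
   = 1 / (1 + 0.010233 + 0.014125) = 1/1.0244 = 0.9762

α₁ = 0.976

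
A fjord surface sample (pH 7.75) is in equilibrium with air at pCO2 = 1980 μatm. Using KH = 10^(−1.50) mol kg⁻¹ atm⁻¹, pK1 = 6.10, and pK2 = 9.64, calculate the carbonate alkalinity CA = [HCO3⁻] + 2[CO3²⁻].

CA = 2.87 mmol/kg

[CO2*] = KH · pCO2 = 10^(−1.50) × 1980×10^-6 = 6.261×10^-5 mol/kg
α₀ = 1/(1 + K1/[H⁺] + K1K2/[H⁺]²) = 1/(1 + 10^+1.65 + 10^-0.24) = 0.02162
DIC = [CO2*]/α₀ = 6.261×10^-5 / 0.02162 = 2.895 mmol/kg
CA = (α₁ + 2α₂)·DIC = (0.9659 + 2×0.01244) × 2.895 = 2.87 mmol/kg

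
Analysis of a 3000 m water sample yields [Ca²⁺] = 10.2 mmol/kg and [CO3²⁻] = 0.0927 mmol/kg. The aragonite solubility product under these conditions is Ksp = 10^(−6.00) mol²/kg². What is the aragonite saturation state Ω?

Ksp = 10^(−6.00) = 1.000×10^-6
Ω = [Ca²⁺][CO3²⁻]/Ksp = (10.2×10^-3)(0.0927×10^-3) / 1.000×10^-6 = 0.946

Ω = 0.946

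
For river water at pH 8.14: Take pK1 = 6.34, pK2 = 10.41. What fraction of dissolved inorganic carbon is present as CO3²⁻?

α₂ = 0.00526

α₂ = 1 / (1 + [H⁺]/K2 + [H⁺]²/(K1K2)) = 1 / (1 + 10^+2.27 + 10^+0.47)
   = 1 / (1 + 186.21 + 2.9512) = 1/190.16 = 0.005259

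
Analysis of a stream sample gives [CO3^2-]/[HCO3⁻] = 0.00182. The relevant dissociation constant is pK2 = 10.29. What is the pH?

From K2 = [H⁺][CO3^2-]/[HCO3⁻]:  pH = pK2 + log₁₀([CO3^2-]/[HCO3⁻])
log₁₀(0.00182) = -2.740
pH = 10.29 + (-2.740) = 7.55

pH = 7.55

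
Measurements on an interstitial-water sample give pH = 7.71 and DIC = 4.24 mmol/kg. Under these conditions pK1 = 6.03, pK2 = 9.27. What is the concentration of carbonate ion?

α₂ = 1 / (1 + [H⁺]/K2 + [H⁺]²/(K1K2)) = 1 / (1 + 10^+1.56 + 10^-0.12)
   = 1 / (1 + 36.308 + 0.75858) = 1/38.066 = 0.02627
[CO3²⁻] = α₂ × DIC = 0.02627 × 4.24 = 0.111 mmol/kg

[CO3²⁻] = 0.111 mmol/kg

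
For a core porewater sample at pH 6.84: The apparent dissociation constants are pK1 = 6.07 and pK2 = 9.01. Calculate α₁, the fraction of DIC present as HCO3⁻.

α₁ = 0.850

α₁ = 1 / (1 + [H⁺]/K1 + K2/[H⁺]) = 1 / (1 + 10^-0.77 + 10^-2.17)
   = 1 / (1 + 0.16982 + 0.0067608) = 1/1.1766 = 0.8499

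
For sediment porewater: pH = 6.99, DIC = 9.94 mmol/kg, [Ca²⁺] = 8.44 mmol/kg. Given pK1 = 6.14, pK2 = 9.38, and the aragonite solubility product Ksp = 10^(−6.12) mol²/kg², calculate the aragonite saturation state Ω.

α₂ = 1 / (1 + [H⁺]/K2 + [H⁺]²/(K1K2)) = 1 / (1 + 10^+2.39 + 10^+1.54)
   = 1 / (1 + 245.47 + 34.674) = 1/281.14 = 0.003557
[CO3²⁻] = α₂ × DIC = 0.003557 × 9.94 = 0.03536 mmol/kg
Ksp = 10^(−6.12) = 7.586×10^-7
Ω = [Ca²⁺][CO3²⁻]/Ksp = (8.44×10^-3)(3.536×10^-5) / 7.586×10^-7 = 0.393

Ω = 0.393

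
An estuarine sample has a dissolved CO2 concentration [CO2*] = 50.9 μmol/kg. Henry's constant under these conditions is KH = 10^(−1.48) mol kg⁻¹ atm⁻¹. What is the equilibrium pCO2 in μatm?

KH = 10^(−1.48) = 3.311×10^-2 mol kg⁻¹ atm⁻¹
pCO2 = [CO2*]/KH = 50.9×10^-6 / 3.311×10^-2 = 1.54×10^-3 atm = 1540 μatm

pCO2 = 1540 μatm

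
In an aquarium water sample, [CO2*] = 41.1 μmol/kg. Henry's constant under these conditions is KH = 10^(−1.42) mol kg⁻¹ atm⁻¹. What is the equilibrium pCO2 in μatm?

KH = 10^(−1.42) = 3.802×10^-2 mol kg⁻¹ atm⁻¹
pCO2 = [CO2*]/KH = 41.1×10^-6 / 3.802×10^-2 = 1.08×10^-3 atm = 1080 μatm

pCO2 = 1080 μatm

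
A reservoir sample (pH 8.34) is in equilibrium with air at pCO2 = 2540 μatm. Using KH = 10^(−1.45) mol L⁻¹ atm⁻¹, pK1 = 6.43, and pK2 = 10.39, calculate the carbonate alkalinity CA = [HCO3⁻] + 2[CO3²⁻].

[CO2*] = KH · pCO2 = 10^(−1.45) × 2540×10^-6 = 9.012×10^-5 mol/L
α₀ = 1/(1 + K1/[H⁺] + K1K2/[H⁺]²) = 1/(1 + 10^+1.91 + 10^-0.14) = 0.01205
DIC = [CO2*]/α₀ = 9.012×10^-5 / 0.01205 = 7.481 mmol/L
CA = (α₁ + 2α₂)·DIC = (0.9792 + 2×0.008727) × 7.481 = 7.46 mmol/L

CA = 7.46 mmol/L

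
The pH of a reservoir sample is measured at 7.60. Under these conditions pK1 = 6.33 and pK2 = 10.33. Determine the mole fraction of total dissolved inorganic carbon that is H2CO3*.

α₀ = 0.0509

α₀ = 1 / (1 + K1/[H⁺] + K1K2/[H⁺]²) = 1 / (1 + 10^+1.27 + 10^-1.46)
   = 1 / (1 + 18.621 + 0.034674) = 1/19.656 = 0.05088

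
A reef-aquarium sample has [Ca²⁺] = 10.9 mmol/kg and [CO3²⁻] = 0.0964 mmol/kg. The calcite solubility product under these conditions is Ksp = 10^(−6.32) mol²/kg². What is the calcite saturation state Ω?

Ksp = 10^(−6.32) = 4.786×10^-7
Ω = [Ca²⁺][CO3²⁻]/Ksp = (10.9×10^-3)(0.0964×10^-3) / 4.786×10^-7 = 2.20

Ω = 2.20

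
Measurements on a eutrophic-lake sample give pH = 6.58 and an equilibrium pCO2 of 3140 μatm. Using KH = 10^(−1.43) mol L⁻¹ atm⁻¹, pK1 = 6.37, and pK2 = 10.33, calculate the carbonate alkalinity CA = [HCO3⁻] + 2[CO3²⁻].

[CO2*] = KH · pCO2 = 10^(−1.43) × 3140×10^-6 = 1.167×10^-4 mol/L
α₀ = 1/(1 + K1/[H⁺] + K1K2/[H⁺]²) = 1/(1 + 10^+0.21 + 10^-3.54) = 0.3814
DIC = [CO2*]/α₀ = 1.167×10^-4 / 0.3814 = 0.3059 mmol/L
CA = (α₁ + 2α₂)·DIC = (0.6185 + 2×0.0001100) × 0.3059 = 0.189 mmol/L

CA = 0.189 mmol/L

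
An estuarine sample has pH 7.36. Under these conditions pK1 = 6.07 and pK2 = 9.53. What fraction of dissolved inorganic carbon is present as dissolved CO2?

α₀ = 0.0485

α₀ = 1 / (1 + K1/[H⁺] + K1K2/[H⁺]²) = 1 / (1 + 10^+1.29 + 10^-0.88)
   = 1 / (1 + 19.498 + 0.13183) = 1/20.630 = 0.04847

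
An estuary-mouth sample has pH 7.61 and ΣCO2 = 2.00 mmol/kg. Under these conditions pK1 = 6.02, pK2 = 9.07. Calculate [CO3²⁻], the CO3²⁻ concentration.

[CO3²⁻] = 0.0654 mmol/kg

α₂ = 1 / (1 + [H⁺]/K2 + [H⁺]²/(K1K2)) = 1 / (1 + 10^+1.46 + 10^-0.13)
   = 1 / (1 + 28.840 + 0.74131) = 1/30.582 = 0.03270
[CO3²⁻] = α₂ × DIC = 0.03270 × 2.00 = 0.0654 mmol/kg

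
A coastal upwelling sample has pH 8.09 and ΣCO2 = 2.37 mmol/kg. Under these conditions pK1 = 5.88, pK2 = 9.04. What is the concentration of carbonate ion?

[CO3²⁻] = 0.238 mmol/kg

α₂ = 1 / (1 + [H⁺]/K2 + [H⁺]²/(K1K2)) = 1 / (1 + 10^+0.95 + 10^-1.26)
   = 1 / (1 + 8.9125 + 0.054954) = 1/9.9675 = 0.1003
[CO3²⁻] = α₂ × DIC = 0.1003 × 2.37 = 0.238 mmol/kg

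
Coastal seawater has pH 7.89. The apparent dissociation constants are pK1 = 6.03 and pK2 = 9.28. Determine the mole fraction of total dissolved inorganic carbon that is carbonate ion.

α₂ = 1 / (1 + [H⁺]/K2 + [H⁺]²/(K1K2)) = 1 / (1 + 10^+1.39 + 10^-0.47)
   = 1 / (1 + 24.547 + 0.33884) = 1/25.886 = 0.03863

α₂ = 0.0386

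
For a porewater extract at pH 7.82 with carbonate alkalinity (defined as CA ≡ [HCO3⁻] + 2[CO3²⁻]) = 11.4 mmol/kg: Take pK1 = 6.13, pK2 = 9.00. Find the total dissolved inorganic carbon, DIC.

DIC = 10.9 mmol/kg

CA = [HCO3⁻] + 2[CO3²⁻] = (α₁ + 2α₂)·DIC
At pH 7.82: [H⁺]/K1 = 10^-1.69 = 0.020417, K2/[H⁺] = 10^-1.18 = 0.066069
α₁ = 1/(1 + 0.020417 + 0.066069) = 1/1.0865 = 0.9204; α₂ = α₁·K2/[H⁺] = 0.06081
α₁ + 2α₂ = 1.0420
DIC = CA / (α₁ + 2α₂) = 11.4 / 1.0420 = 10.9 mmol/kg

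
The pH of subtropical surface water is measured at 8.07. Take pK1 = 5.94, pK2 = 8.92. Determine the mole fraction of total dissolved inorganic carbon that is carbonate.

α₂ = 0.123

α₂ = 1 / (1 + [H⁺]/K2 + [H⁺]²/(K1K2)) = 1 / (1 + 10^+0.85 + 10^-1.28)
   = 1 / (1 + 7.0795 + 0.052481) = 1/8.1319 = 0.1230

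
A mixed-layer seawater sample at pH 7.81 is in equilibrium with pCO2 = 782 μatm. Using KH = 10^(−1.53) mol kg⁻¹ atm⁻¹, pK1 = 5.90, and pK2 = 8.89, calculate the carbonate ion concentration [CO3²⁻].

[CO2*] = KH · pCO2 = 10^(−1.53) × 782×10^-6 = 2.308×10^-5 mol/kg
α₀ = 1/(1 + K1/[H⁺] + K1K2/[H⁺]²) = 1/(1 + 10^+1.91 + 10^+0.83) = 0.01123
DIC = [CO2*]/α₀ = 2.308×10^-5 / 0.01123 = 2.055 mmol/kg
[CO3²⁻] = α₂·DIC; α₂ = 0.07593, so [CO3²⁻] = 0.07593 × 2.055 = 0.156 mmol/kg

[CO3²⁻] = 0.156 mmol/kg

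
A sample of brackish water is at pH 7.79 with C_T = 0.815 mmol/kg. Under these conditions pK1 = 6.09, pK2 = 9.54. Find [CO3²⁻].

α₂ = 1 / (1 + [H⁺]/K2 + [H⁺]²/(K1K2)) = 1 / (1 + 10^+1.75 + 10^+0.05)
   = 1 / (1 + 56.234 + 1.1220) = 1/58.356 = 0.01714
[CO3²⁻] = α₂ × DIC = 0.01714 × 0.815 = 0.0140 mmol/kg = 14.0 μmol/kg

[CO3²⁻] = 14.0 μmol/kg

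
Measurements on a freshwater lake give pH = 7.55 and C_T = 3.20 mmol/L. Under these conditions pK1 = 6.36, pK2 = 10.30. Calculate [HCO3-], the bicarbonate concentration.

α₁ = 1 / (1 + [H⁺]/K1 + K2/[H⁺]) = 1 / (1 + 10^-1.19 + 10^-2.75)
   = 1 / (1 + 0.064565 + 0.0017783) = 1/1.0663 = 0.9378
[HCO3⁻] = α₁ × DIC = 0.9378 × 3.20 = 3.00 mmol/L

[HCO3⁻] = 3.00 mmol/L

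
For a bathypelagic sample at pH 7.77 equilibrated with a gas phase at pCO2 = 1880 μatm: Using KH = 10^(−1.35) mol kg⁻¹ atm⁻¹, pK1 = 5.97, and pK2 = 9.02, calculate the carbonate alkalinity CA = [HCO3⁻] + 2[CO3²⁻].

CA = 5.89 mmol/kg

[CO2*] = KH · pCO2 = 10^(−1.35) × 1880×10^-6 = 8.398×10^-5 mol/kg
α₀ = 1/(1 + K1/[H⁺] + K1K2/[H⁺]²) = 1/(1 + 10^+1.80 + 10^+0.55) = 0.01478
DIC = [CO2*]/α₀ = 8.398×10^-5 / 0.01478 = 5.680 mmol/kg
CA = (α₁ + 2α₂)·DIC = (0.9328 + 2×0.05245) × 5.680 = 5.89 mmol/kg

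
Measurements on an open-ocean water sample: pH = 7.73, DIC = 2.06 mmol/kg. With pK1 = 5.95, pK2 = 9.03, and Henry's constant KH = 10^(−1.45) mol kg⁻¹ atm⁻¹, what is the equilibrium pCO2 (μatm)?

α₀ = 1 / (1 + K1/[H⁺] + K1K2/[H⁺]²) = 1 / (1 + 10^+1.78 + 10^+0.48)
   = 1 / (1 + 60.256 + 3.0200) = 1/64.276 = 0.01556
[CO2*] = α₀ × DIC = 0.01556 × 2.06 = 0.03205 mmol/kg
pCO2 = [CO2*]/KH = 3.205×10^-5 / 3.548×10^-2 = 903 μatm

pCO2 = 903 μatm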